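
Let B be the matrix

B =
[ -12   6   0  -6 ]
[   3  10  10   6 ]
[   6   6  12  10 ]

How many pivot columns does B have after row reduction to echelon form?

Row reduce to echelon form.
R2 ← R2 + (1/4)·R1: [0, 23/2, 10, 9/2]
R3 ← R3 + (1/2)·R1: [0, 9, 12, 7]
R3 ← R3 − (18/23)·R2: [0, 0, 96/23, 80/23]
Echelon form has 3 nonzero rows, so rank(B) = 3.
Each nonzero row contributes one pivot column: 3 pivot columns.

3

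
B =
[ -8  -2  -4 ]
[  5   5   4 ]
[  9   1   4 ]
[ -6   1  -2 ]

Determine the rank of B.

2

Row reduce to echelon form.
R2 ← R2 + (5/8)·R1: [0, 15/4, 3/2]
R3 ← R3 + (9/8)·R1: [0, -5/4, -1/2]
R4 ← R4 − (3/4)·R1: [0, 5/2, 1]
R3 ← R3 + (1/3)·R2: [0, 0, 0]
R4 ← R4 − (2/3)·R2: [0, 0, 0]
Echelon form has 2 nonzero rows, so rank(B) = 2.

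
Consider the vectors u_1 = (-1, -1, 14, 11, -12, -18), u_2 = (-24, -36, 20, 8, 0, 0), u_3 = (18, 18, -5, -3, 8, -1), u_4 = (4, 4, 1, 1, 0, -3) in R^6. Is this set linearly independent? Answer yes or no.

no

Form the matrix with these vectors as rows and row reduce.
R2 ← R2 − (24)·R1: [0, -12, -316, -256, 288, 432]
R3 ← R3 + (18)·R1: [0, 0, 247, 195, -208, -325]
R4 ← R4 + (4)·R1: [0, 0, 57, 45, -48, -75]
R4 ← R4 − (3/13)·R3: [0, 0, 0, 0, 0, 0]
3 nonzero rows, so the 4 vectors span a space of dimension 3.
Since 3 < 4, the vectors are linearly dependent.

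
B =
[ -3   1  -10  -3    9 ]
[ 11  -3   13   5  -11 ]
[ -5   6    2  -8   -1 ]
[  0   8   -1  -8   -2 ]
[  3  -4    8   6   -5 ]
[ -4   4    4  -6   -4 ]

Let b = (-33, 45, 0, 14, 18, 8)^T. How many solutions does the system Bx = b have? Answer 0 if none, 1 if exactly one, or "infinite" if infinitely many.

Row reduce the augmented matrix [B | b].
R2 ← R2 + (11/3)·R1: [0, 2/3, -71/3, -6, 22, -76]
R3 ← R3 − (5/3)·R1: [0, 13/3, 56/3, -3, -16, 55]
R5 ← R5 + R1: [0, -3, -2, 3, 4, -15]
R6 ← R6 − (4/3)·R1: [0, 8/3, 52/3, -2, -16, 52]
R3 ← R3 − (13/2)·R2: [0, 0, 345/2, 36, -159, 549]
R4 ← R4 − (12)·R2: [0, 0, 283, 64, -266, 926]
R5 ← R5 + (9/2)·R2: [0, 0, -217/2, -24, 103, -357]
R6 ← R6 − (4)·R2: [0, 0, 112, 22, -104, 356]
R4 ← R4 − (566/345)·R3: [0, 0, 0, 568/115, -592/115, 2912/115]
R5 ← R5 + (217/345)·R3: [0, 0, 0, -156/115, 344/115, -1344/115]
R6 ← R6 − (224/345)·R3: [0, 0, 0, -158/115, -88/115, -52/115]
R5 ← R5 + (39/142)·R4: [0, 0, 0, 0, 112/71, -336/71]
R6 ← R6 + (79/284)·R4: [0, 0, 0, 0, -156/71, 468/71]
R6 ← R6 + (39/28)·R5: [0, 0, 0, 0, 0, 0]
The echelon form has 5 nonzero rows, and every pivot lies in the first 5 columns, so rank(B) = rank([B|b]) = 5.
The system is consistent.
rank = 5 = number of unknowns, so the solution is unique.

1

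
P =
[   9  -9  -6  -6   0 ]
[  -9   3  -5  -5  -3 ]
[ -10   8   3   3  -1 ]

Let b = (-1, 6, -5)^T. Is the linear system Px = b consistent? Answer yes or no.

no

Row reduce the augmented matrix [P | b].
R2 ← R2 + R1: [0, -6, -11, -11, -3, 5]
R3 ← R3 + (10/9)·R1: [0, -2, -11/3, -11/3, -1, -55/9]
R3 ← R3 − (1/3)·R2: [0, 0, 0, 0, 0, -70/9]
The echelon form has 3 nonzero rows; the last pivot sits in the augmented column, so rank(P) = 2 but rank([P|b]) = 3.
Since the ranks differ, the system is inconsistent.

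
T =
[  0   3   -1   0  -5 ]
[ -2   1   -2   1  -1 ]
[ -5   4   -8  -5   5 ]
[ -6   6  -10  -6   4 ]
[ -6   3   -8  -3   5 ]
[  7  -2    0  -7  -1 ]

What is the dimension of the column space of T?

Row reduce to echelon form.
Swap R1 ↔ R2
R3 ← R3 − (5/2)·R1: [0, 3/2, -3, -15/2, 15/2]
R4 ← R4 − (3)·R1: [0, 3, -4, -9, 7]
R5 ← R5 − (3)·R1: [0, 0, -2, -6, 8]
R6 ← R6 + (7/2)·R1: [0, 3/2, -7, -7/2, -9/2]
R3 ← R3 − (1/2)·R2: [0, 0, -5/2, -15/2, 10]
R4 ← R4 − R2: [0, 0, -3, -9, 12]
R6 ← R6 − (1/2)·R2: [0, 0, -13/2, -7/2, -2]
R4 ← R4 − (6/5)·R3: [0, 0, 0, 0, 0]
R5 ← R5 − (4/5)·R3: [0, 0, 0, 0, 0]
R6 ← R6 − (13/5)·R3: [0, 0, 0, 16, -28]
Swap R4 ↔ R6
Echelon form has 4 nonzero rows, so rank(T) = 4.
The column space has dimension equal to the rank: 4.

4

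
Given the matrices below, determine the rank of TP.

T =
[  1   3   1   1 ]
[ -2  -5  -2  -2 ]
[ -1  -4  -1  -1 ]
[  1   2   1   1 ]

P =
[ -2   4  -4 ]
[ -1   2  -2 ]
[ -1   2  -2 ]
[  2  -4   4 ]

1

First compute TP:
[[ -4,   8,  -8],
 [  7, -14,  14],
 [  5, -10,  10],
 [ -3,   6,  -6]]
Now row reduce the product.
R2 ← R2 + (7/4)·R1: [0, 0, 0]
R3 ← R3 + (5/4)·R1: [0, 0, 0]
R4 ← R4 − (3/4)·R1: [0, 0, 0]
1 nonzero row, so rank(TP) = 1.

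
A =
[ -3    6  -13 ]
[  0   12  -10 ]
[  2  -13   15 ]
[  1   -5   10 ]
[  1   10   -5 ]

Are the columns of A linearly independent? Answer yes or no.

Row reduce A to echelon form.
R3 ← R3 + (2/3)·R1: [0, -9, 19/3]
R4 ← R4 + (1/3)·R1: [0, -3, 17/3]
R5 ← R5 + (1/3)·R1: [0, 12, -28/3]
R3 ← R3 + (3/4)·R2: [0, 0, -7/6]
R4 ← R4 + (1/4)·R2: [0, 0, 19/6]
R5 ← R5 − R2: [0, 0, 2/3]
R4 ← R4 + (19/7)·R3: [0, 0, 0]
R5 ← R5 + (4/7)·R3: [0, 0, 0]
3 pivots among 3 columns.
Every column is a pivot column, so the columns are linearly independent.

yes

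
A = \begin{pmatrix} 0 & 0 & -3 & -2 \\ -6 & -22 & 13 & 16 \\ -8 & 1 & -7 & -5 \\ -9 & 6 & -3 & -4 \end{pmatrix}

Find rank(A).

3

Row reduce to echelon form.
Swap R1 ↔ R2
R3 ← R3 − (4/3)·R1: [0, 91/3, -73/3, -79/3]
R4 ← R4 − (3/2)·R1: [0, 39, -45/2, -28]
Swap R2 ↔ R3
R4 ← R4 − (9/7)·R2: [0, 0, 123/14, 41/7]
R4 ← R4 + (41/14)·R3: [0, 0, 0, 0]
Echelon form has 3 nonzero rows, so rank(A) = 3.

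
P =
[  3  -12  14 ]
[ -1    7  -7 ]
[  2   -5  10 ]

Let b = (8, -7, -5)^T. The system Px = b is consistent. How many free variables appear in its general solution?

0

Row reduce the augmented matrix [P | b].
R2 ← R2 + (1/3)·R1: [0, 3, -7/3, -13/3]
R3 ← R3 − (2/3)·R1: [0, 3, 2/3, -31/3]
R3 ← R3 − R2: [0, 0, 3, -6]
The echelon form has 3 nonzero rows, and every pivot lies in the first 3 columns, so rank(P) = rank([P|b]) = 3.
The system is consistent.
Free variables = (unknowns) − (rank) = 3 − 3 = 0.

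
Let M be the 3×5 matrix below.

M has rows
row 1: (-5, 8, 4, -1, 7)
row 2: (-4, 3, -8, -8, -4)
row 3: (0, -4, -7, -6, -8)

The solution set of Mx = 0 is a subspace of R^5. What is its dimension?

2

Row reduce to echelon form.
R2 ← R2 − (4/5)·R1: [0, -17/5, -56/5, -36/5, -48/5]
R3 ← R3 − (20/17)·R2: [0, 0, 105/17, 42/17, 56/17]
3 nonzero rows, so rank(M) = 3.
M has 5 columns; by rank–nullity, nullity = 5 − 3 = 2.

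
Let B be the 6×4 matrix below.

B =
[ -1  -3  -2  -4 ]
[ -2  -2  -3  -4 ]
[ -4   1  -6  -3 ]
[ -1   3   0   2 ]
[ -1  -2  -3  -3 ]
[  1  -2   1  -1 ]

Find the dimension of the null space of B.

1

Row reduce to echelon form.
R2 ← R2 − (2)·R1: [0, 4, 1, 4]
R3 ← R3 − (4)·R1: [0, 13, 2, 13]
R4 ← R4 − R1: [0, 6, 2, 6]
R5 ← R5 − R1: [0, 1, -1, 1]
R6 ← R6 + R1: [0, -5, -1, -5]
R3 ← R3 − (13/4)·R2: [0, 0, -5/4, 0]
R4 ← R4 − (3/2)·R2: [0, 0, 1/2, 0]
R5 ← R5 − (1/4)·R2: [0, 0, -5/4, 0]
R6 ← R6 + (5/4)·R2: [0, 0, 1/4, 0]
R4 ← R4 + (2/5)·R3: [0, 0, 0, 0]
R5 ← R5 − R3: [0, 0, 0, 0]
R6 ← R6 + (1/5)·R3: [0, 0, 0, 0]
3 nonzero rows, so rank(B) = 3.
B has 4 columns; by rank–nullity, nullity = 4 − 3 = 1.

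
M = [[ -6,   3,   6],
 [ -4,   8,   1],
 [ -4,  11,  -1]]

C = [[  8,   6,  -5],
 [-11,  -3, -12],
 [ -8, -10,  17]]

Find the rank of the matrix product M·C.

First compute MC:
[[-129, -105,  96],
 [-128, -58, -59],
 [-145, -47, -129]]
Now row reduce the product.
R2 ← R2 − (128/129)·R1: [0, 1986/43, -6633/43]
R3 ← R3 − (145/129)·R1: [0, 3054/43, -10187/43]
R3 ← R3 − (509/331)·R2: [0, 0, 100/331]
3 nonzero rows, so rank(MC) = 3.

3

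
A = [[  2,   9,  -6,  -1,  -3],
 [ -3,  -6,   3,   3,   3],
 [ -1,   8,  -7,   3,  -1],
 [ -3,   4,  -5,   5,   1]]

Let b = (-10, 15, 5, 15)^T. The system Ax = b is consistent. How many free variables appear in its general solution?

3

Row reduce the augmented matrix [A | b].
R2 ← R2 + (3/2)·R1: [0, 15/2, -6, 3/2, -3/2, 0]
R3 ← R3 + (1/2)·R1: [0, 25/2, -10, 5/2, -5/2, 0]
R4 ← R4 + (3/2)·R1: [0, 35/2, -14, 7/2, -7/2, 0]
R3 ← R3 − (5/3)·R2: [0, 0, 0, 0, 0, 0]
R4 ← R4 − (7/3)·R2: [0, 0, 0, 0, 0, 0]
The echelon form has 2 nonzero rows, and every pivot lies in the first 5 columns, so rank(A) = rank([A|b]) = 2.
The system is consistent.
Free variables = (unknowns) − (rank) = 5 − 2 = 3.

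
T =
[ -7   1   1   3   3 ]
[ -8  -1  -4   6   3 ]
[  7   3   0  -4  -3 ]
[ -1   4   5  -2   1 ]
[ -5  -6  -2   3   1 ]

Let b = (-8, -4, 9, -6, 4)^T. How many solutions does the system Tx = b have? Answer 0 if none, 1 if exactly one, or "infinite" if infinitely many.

Row reduce the augmented matrix [T | b].
R2 ← R2 − (8/7)·R1: [0, -15/7, -36/7, 18/7, -3/7, 36/7]
R3 ← R3 + R1: [0, 4, 1, -1, 0, 1]
R4 ← R4 − (1/7)·R1: [0, 27/7, 34/7, -17/7, 4/7, -34/7]
R5 ← R5 − (5/7)·R1: [0, -47/7, -19/7, 6/7, -8/7, 68/7]
R3 ← R3 + (28/15)·R2: [0, 0, -43/5, 19/5, -4/5, 53/5]
R4 ← R4 + (9/5)·R2: [0, 0, -22/5, 11/5, -1/5, 22/5]
R5 ← R5 − (47/15)·R2: [0, 0, 67/5, -36/5, 1/5, -32/5]
R4 ← R4 − (22/43)·R3: [0, 0, 0, 11/43, 9/43, -44/43]
R5 ← R5 + (67/43)·R3: [0, 0, 0, -55/43, -45/43, 435/43]
R5 ← R5 + (5)·R4: [0, 0, 0, 0, 0, 5]
The echelon form has 5 nonzero rows; the last pivot sits in the augmented column, so rank(T) = 4 but rank([T|b]) = 5.
Since the ranks differ, the system is inconsistent.
It has no solutions.

0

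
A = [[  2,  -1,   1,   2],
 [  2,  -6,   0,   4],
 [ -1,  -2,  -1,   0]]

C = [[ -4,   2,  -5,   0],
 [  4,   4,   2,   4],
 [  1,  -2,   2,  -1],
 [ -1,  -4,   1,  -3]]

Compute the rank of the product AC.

2

First compute AC:
[[-13, -10,  -8, -11],
 [-36, -36, -18, -36],
 [ -5,  -8,  -1,  -7]]
Now row reduce the product.
R2 ← R2 − (36/13)·R1: [0, -108/13, 54/13, -72/13]
R3 ← R3 − (5/13)·R1: [0, -54/13, 27/13, -36/13]
R3 ← R3 − (1/2)·R2: [0, 0, 0, 0]
2 nonzero rows, so rank(AC) = 2.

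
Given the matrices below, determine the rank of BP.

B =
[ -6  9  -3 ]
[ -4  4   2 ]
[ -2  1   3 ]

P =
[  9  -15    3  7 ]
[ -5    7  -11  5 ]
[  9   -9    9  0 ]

First compute BP:
[[-126, 180, -144,   3],
 [-38,  70, -38,  -8],
 [  4,  10,  10,  -9]]
Now row reduce the product.
R2 ← R2 − (19/63)·R1: [0, 110/7, 38/7, -187/21]
R3 ← R3 + (2/63)·R1: [0, 110/7, 38/7, -187/21]
R3 ← R3 − R2: [0, 0, 0, 0]
2 nonzero rows, so rank(BP) = 2.

2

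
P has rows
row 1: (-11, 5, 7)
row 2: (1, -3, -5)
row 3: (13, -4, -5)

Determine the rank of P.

2

Row reduce to echelon form.
R2 ← R2 + (1/11)·R1: [0, -28/11, -48/11]
R3 ← R3 + (13/11)·R1: [0, 21/11, 36/11]
R3 ← R3 + (3/4)·R2: [0, 0, 0]
Echelon form has 2 nonzero rows, so rank(P) = 2.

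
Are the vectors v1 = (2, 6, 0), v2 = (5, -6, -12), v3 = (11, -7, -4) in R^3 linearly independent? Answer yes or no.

Form the matrix with these vectors as rows and row reduce.
R2 ← R2 − (5/2)·R1: [0, -21, -12]
R3 ← R3 − (11/2)·R1: [0, -40, -4]
R3 ← R3 − (40/21)·R2: [0, 0, 132/7]
3 nonzero rows, so the 3 vectors span a space of dimension 3.
Since 3 = 3, the vectors are linearly independent.

yes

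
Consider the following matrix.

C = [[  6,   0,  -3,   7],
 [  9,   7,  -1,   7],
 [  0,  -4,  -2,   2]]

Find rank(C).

2

Row reduce to echelon form.
R2 ← R2 − (3/2)·R1: [0, 7, 7/2, -7/2]
R3 ← R3 + (4/7)·R2: [0, 0, 0, 0]
Echelon form has 2 nonzero rows, so rank(C) = 2.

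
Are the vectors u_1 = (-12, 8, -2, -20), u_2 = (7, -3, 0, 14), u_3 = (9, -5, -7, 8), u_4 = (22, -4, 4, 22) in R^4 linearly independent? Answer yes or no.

yes

Form the matrix with these vectors as rows and row reduce.
R2 ← R2 + (7/12)·R1: [0, 5/3, -7/6, 7/3]
R3 ← R3 + (3/4)·R1: [0, 1, -17/2, -7]
R4 ← R4 + (11/6)·R1: [0, 32/3, 1/3, -44/3]
R3 ← R3 − (3/5)·R2: [0, 0, -39/5, -42/5]
R4 ← R4 − (32/5)·R2: [0, 0, 39/5, -148/5]
R4 ← R4 + R3: [0, 0, 0, -38]
4 nonzero rows, so the 4 vectors span a space of dimension 4.
Since 4 = 4, the vectors are linearly independent.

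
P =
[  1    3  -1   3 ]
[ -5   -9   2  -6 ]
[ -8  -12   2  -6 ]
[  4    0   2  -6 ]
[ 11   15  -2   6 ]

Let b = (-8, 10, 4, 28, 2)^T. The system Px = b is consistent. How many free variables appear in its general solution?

2

Row reduce the augmented matrix [P | b].
R2 ← R2 + (5)·R1: [0, 6, -3, 9, -30]
R3 ← R3 + (8)·R1: [0, 12, -6, 18, -60]
R4 ← R4 − (4)·R1: [0, -12, 6, -18, 60]
R5 ← R5 − (11)·R1: [0, -18, 9, -27, 90]
R3 ← R3 − (2)·R2: [0, 0, 0, 0, 0]
R4 ← R4 + (2)·R2: [0, 0, 0, 0, 0]
R5 ← R5 + (3)·R2: [0, 0, 0, 0, 0]
The echelon form has 2 nonzero rows, and every pivot lies in the first 4 columns, so rank(P) = rank([P|b]) = 2.
The system is consistent.
Free variables = (unknowns) − (rank) = 4 − 2 = 2.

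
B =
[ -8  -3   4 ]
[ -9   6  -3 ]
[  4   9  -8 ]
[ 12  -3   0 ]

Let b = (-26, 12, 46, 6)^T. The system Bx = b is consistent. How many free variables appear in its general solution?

1

Row reduce the augmented matrix [B | b].
R2 ← R2 − (9/8)·R1: [0, 75/8, -15/2, 165/4]
R3 ← R3 + (1/2)·R1: [0, 15/2, -6, 33]
R4 ← R4 + (3/2)·R1: [0, -15/2, 6, -33]
R3 ← R3 − (4/5)·R2: [0, 0, 0, 0]
R4 ← R4 + (4/5)·R2: [0, 0, 0, 0]
The echelon form has 2 nonzero rows, and every pivot lies in the first 3 columns, so rank(B) = rank([B|b]) = 2.
The system is consistent.
Free variables = (unknowns) − (rank) = 3 − 2 = 1.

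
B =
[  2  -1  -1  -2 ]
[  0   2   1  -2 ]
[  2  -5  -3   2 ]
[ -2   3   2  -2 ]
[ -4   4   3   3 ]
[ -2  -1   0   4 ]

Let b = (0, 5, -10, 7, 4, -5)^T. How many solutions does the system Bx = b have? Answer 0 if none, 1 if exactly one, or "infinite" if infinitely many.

Row reduce the augmented matrix [B | b].
R3 ← R3 − R1: [0, -4, -2, 4, -10]
R4 ← R4 + R1: [0, 2, 1, -4, 7]
R5 ← R5 + (2)·R1: [0, 2, 1, -1, 4]
R6 ← R6 + R1: [0, -2, -1, 2, -5]
R3 ← R3 + (2)·R2: [0, 0, 0, 0, 0]
R4 ← R4 − R2: [0, 0, 0, -2, 2]
R5 ← R5 − R2: [0, 0, 0, 1, -1]
R6 ← R6 + R2: [0, 0, 0, 0, 0]
Swap R3 ↔ R4
R5 ← R5 + (1/2)·R3: [0, 0, 0, 0, 0]
The echelon form has 3 nonzero rows, and every pivot lies in the first 4 columns, so rank(B) = rank([B|b]) = 3.
The system is consistent.
rank = 3 < 4 unknowns, so there are infinitely many solutions.

infinite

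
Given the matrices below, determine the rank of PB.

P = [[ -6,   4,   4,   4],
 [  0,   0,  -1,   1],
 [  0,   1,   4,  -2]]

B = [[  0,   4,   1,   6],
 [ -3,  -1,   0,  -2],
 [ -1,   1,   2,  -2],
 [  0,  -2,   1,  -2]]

3

First compute PB:
[[-16, -32,   6, -60],
 [  1,  -3,  -1,   0],
 [ -7,   7,   6,  -6]]
Now row reduce the product.
R2 ← R2 + (1/16)·R1: [0, -5, -5/8, -15/4]
R3 ← R3 − (7/16)·R1: [0, 21, 27/8, 81/4]
R3 ← R3 + (21/5)·R2: [0, 0, 3/4, 9/2]
3 nonzero rows, so rank(PB) = 3.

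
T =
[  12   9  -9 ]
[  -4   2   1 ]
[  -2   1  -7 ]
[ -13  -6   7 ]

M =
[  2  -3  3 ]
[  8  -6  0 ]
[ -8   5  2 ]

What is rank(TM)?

2

First compute TM:
[[168, -135,  18],
 [  0,   5, -10],
 [ 60, -35, -20],
 [-130, 110, -25]]
Now row reduce the product.
R3 ← R3 − (5/14)·R1: [0, 185/14, -185/7]
R4 ← R4 + (65/84)·R1: [0, 155/28, -155/14]
R3 ← R3 − (37/14)·R2: [0, 0, 0]
R4 ← R4 − (31/28)·R2: [0, 0, 0]
2 nonzero rows, so rank(TM) = 2.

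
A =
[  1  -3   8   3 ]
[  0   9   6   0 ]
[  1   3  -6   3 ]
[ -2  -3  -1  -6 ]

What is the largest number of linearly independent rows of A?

Row reduce to echelon form.
R3 ← R3 − R1: [0, 6, -14, 0]
R4 ← R4 + (2)·R1: [0, -9, 15, 0]
R3 ← R3 − (2/3)·R2: [0, 0, -18, 0]
R4 ← R4 + R2: [0, 0, 21, 0]
R4 ← R4 + (7/6)·R3: [0, 0, 0, 0]
Echelon form has 3 nonzero rows, so rank(A) = 3.
The rank gives the maximum number of linearly independent rows: 3.

3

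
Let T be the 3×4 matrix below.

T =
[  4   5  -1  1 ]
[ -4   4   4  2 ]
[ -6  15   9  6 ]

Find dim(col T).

Row reduce to echelon form.
R2 ← R2 + R1: [0, 9, 3, 3]
R3 ← R3 + (3/2)·R1: [0, 45/2, 15/2, 15/2]
R3 ← R3 − (5/2)·R2: [0, 0, 0, 0]
Echelon form has 2 nonzero rows, so rank(T) = 2.
The column space has dimension equal to the rank: 2.

2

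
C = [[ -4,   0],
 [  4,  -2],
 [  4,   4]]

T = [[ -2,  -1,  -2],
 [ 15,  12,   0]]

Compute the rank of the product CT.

First compute CT:
[[  8,   4,   8],
 [-38, -28,  -8],
 [ 52,  44,  -8]]
Now row reduce the product.
R2 ← R2 + (19/4)·R1: [0, -9, 30]
R3 ← R3 − (13/2)·R1: [0, 18, -60]
R3 ← R3 + (2)·R2: [0, 0, 0]
2 nonzero rows, so rank(CT) = 2.

2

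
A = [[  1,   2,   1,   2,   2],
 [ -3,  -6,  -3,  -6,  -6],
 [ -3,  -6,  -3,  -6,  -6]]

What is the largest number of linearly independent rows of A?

Row reduce to echelon form.
R2 ← R2 + (3)·R1: [0, 0, 0, 0, 0]
R3 ← R3 + (3)·R1: [0, 0, 0, 0, 0]
Echelon form has 1 nonzero row, so rank(A) = 1.
The rank gives the maximum number of linearly independent rows: 1.

1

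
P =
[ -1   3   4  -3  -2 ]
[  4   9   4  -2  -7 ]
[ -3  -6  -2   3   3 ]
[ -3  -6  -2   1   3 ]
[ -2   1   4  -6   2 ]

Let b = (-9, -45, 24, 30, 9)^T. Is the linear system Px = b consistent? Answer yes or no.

yes

Row reduce the augmented matrix [P | b].
R2 ← R2 + (4)·R1: [0, 21, 20, -14, -15, -81]
R3 ← R3 − (3)·R1: [0, -15, -14, 12, 9, 51]
R4 ← R4 − (3)·R1: [0, -15, -14, 10, 9, 57]
R5 ← R5 − (2)·R1: [0, -5, -4, 0, 6, 27]
R3 ← R3 + (5/7)·R2: [0, 0, 2/7, 2, -12/7, -48/7]
R4 ← R4 + (5/7)·R2: [0, 0, 2/7, 0, -12/7, -6/7]
R5 ← R5 + (5/21)·R2: [0, 0, 16/21, -10/3, 17/7, 54/7]
R4 ← R4 − R3: [0, 0, 0, -2, 0, 6]
R5 ← R5 − (8/3)·R3: [0, 0, 0, -26/3, 7, 26]
R5 ← R5 − (13/3)·R4: [0, 0, 0, 0, 7, 0]
The echelon form has 5 nonzero rows, and every pivot lies in the first 5 columns, so rank(P) = rank([P|b]) = 5.
The system is consistent.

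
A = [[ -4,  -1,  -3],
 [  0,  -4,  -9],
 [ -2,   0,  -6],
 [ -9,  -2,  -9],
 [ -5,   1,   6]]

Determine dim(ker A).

0

Row reduce to echelon form.
R3 ← R3 − (1/2)·R1: [0, 1/2, -9/2]
R4 ← R4 − (9/4)·R1: [0, 1/4, -9/4]
R5 ← R5 − (5/4)·R1: [0, 9/4, 39/4]
R3 ← R3 + (1/8)·R2: [0, 0, -45/8]
R4 ← R4 + (1/16)·R2: [0, 0, -45/16]
R5 ← R5 + (9/16)·R2: [0, 0, 75/16]
R4 ← R4 − (1/2)·R3: [0, 0, 0]
R5 ← R5 + (5/6)·R3: [0, 0, 0]
3 nonzero rows, so rank(A) = 3.
A has 3 columns; by rank–nullity, nullity = 3 − 3 = 0.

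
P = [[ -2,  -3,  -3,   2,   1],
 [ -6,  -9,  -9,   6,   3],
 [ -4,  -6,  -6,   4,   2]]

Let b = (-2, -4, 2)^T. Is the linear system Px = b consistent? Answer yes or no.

no

Row reduce the augmented matrix [P | b].
R2 ← R2 − (3)·R1: [0, 0, 0, 0, 0, 2]
R3 ← R3 − (2)·R1: [0, 0, 0, 0, 0, 6]
R3 ← R3 − (3)·R2: [0, 0, 0, 0, 0, 0]
The echelon form has 2 nonzero rows; the last pivot sits in the augmented column, so rank(P) = 1 but rank([P|b]) = 2.
Since the ranks differ, the system is inconsistent.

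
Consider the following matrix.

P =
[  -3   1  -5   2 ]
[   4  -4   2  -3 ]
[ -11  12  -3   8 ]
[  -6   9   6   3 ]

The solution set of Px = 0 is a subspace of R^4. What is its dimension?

1

Row reduce to echelon form.
R2 ← R2 + (4/3)·R1: [0, -8/3, -14/3, -1/3]
R3 ← R3 − (11/3)·R1: [0, 25/3, 46/3, 2/3]
R4 ← R4 − (2)·R1: [0, 7, 16, -1]
R3 ← R3 + (25/8)·R2: [0, 0, 3/4, -3/8]
R4 ← R4 + (21/8)·R2: [0, 0, 15/4, -15/8]
R4 ← R4 − (5)·R3: [0, 0, 0, 0]
3 nonzero rows, so rank(P) = 3.
P has 4 columns; by rank–nullity, nullity = 4 − 3 = 1.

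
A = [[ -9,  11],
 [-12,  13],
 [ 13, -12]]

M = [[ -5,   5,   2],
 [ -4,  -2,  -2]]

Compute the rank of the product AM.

First compute AM:
[[  1, -67, -40],
 [  8, -86, -50],
 [-17,  89,  50]]
Now row reduce the product.
R2 ← R2 − (8)·R1: [0, 450, 270]
R3 ← R3 + (17)·R1: [0, -1050, -630]
R3 ← R3 + (7/3)·R2: [0, 0, 0]
2 nonzero rows, so rank(AM) = 2.

2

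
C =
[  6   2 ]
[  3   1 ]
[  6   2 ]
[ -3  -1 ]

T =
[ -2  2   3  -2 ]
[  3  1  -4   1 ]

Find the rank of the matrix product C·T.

1

First compute CT:
[[ -6,  14,  10, -10],
 [ -3,   7,   5,  -5],
 [ -6,  14,  10, -10],
 [  3,  -7,  -5,   5]]
Now row reduce the product.
R2 ← R2 − (1/2)·R1: [0, 0, 0, 0]
R3 ← R3 − R1: [0, 0, 0, 0]
R4 ← R4 + (1/2)·R1: [0, 0, 0, 0]
1 nonzero row, so rank(CT) = 1.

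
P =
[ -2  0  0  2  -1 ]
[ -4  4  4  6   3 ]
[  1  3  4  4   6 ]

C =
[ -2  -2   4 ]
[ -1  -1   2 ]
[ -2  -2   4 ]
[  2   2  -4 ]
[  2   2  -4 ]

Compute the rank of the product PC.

1

First compute PC:
[[  6,   6, -12],
 [ 14,  14, -28],
 [  7,   7, -14]]
Now row reduce the product.
R2 ← R2 − (7/3)·R1: [0, 0, 0]
R3 ← R3 − (7/6)·R1: [0, 0, 0]
1 nonzero row, so rank(PC) = 1.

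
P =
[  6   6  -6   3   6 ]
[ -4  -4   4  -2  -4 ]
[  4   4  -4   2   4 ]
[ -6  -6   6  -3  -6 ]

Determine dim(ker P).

4

Row reduce to echelon form.
R2 ← R2 + (2/3)·R1: [0, 0, 0, 0, 0]
R3 ← R3 − (2/3)·R1: [0, 0, 0, 0, 0]
R4 ← R4 + R1: [0, 0, 0, 0, 0]
1 nonzero row, so rank(P) = 1.
P has 5 columns; by rank–nullity, nullity = 5 − 1 = 4.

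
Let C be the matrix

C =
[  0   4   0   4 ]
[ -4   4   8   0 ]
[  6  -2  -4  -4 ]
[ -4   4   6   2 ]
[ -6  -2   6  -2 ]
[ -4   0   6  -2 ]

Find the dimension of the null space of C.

Row reduce to echelon form.
Swap R1 ↔ R2
R3 ← R3 + (3/2)·R1: [0, 4, 8, -4]
R4 ← R4 − R1: [0, 0, -2, 2]
R5 ← R5 − (3/2)·R1: [0, -8, -6, -2]
R6 ← R6 − R1: [0, -4, -2, -2]
R3 ← R3 − R2: [0, 0, 8, -8]
R5 ← R5 + (2)·R2: [0, 0, -6, 6]
R6 ← R6 + R2: [0, 0, -2, 2]
R4 ← R4 + (1/4)·R3: [0, 0, 0, 0]
R5 ← R5 + (3/4)·R3: [0, 0, 0, 0]
R6 ← R6 + (1/4)·R3: [0, 0, 0, 0]
3 nonzero rows, so rank(C) = 3.
C has 4 columns; by rank–nullity, nullity = 4 − 3 = 1.

1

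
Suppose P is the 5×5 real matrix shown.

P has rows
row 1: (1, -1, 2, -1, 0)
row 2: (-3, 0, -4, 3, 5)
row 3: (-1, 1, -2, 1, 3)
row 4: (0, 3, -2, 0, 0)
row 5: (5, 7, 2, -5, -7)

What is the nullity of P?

Row reduce to echelon form.
R2 ← R2 + (3)·R1: [0, -3, 2, 0, 5]
R3 ← R3 + R1: [0, 0, 0, 0, 3]
R5 ← R5 − (5)·R1: [0, 12, -8, 0, -7]
R4 ← R4 + R2: [0, 0, 0, 0, 5]
R5 ← R5 + (4)·R2: [0, 0, 0, 0, 13]
R4 ← R4 − (5/3)·R3: [0, 0, 0, 0, 0]
R5 ← R5 − (13/3)·R3: [0, 0, 0, 0, 0]
3 nonzero rows, so rank(P) = 3.
P has 5 columns; by rank–nullity, nullity = 5 − 3 = 2.

2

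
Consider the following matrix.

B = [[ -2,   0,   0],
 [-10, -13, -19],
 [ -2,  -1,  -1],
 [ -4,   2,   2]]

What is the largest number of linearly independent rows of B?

3

Row reduce to echelon form.
R2 ← R2 − (5)·R1: [0, -13, -19]
R3 ← R3 − R1: [0, -1, -1]
R4 ← R4 − (2)·R1: [0, 2, 2]
R3 ← R3 − (1/13)·R2: [0, 0, 6/13]
R4 ← R4 + (2/13)·R2: [0, 0, -12/13]
R4 ← R4 + (2)·R3: [0, 0, 0]
Echelon form has 3 nonzero rows, so rank(B) = 3.
The rank gives the maximum number of linearly independent rows: 3.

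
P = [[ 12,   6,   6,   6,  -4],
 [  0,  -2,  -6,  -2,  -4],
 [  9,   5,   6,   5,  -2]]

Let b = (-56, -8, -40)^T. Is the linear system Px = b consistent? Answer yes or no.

Row reduce the augmented matrix [P | b].
R3 ← R3 − (3/4)·R1: [0, 1/2, 3/2, 1/2, 1, 2]
R3 ← R3 + (1/4)·R2: [0, 0, 0, 0, 0, 0]
The echelon form has 2 nonzero rows, and every pivot lies in the first 5 columns, so rank(P) = rank([P|b]) = 2.
The system is consistent.

yes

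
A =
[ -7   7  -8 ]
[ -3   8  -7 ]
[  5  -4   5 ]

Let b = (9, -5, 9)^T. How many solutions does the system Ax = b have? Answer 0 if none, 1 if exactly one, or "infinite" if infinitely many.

Row reduce the augmented matrix [A | b].
R2 ← R2 − (3/7)·R1: [0, 5, -25/7, -62/7]
R3 ← R3 + (5/7)·R1: [0, 1, -5/7, 108/7]
R3 ← R3 − (1/5)·R2: [0, 0, 0, 86/5]
The echelon form has 3 nonzero rows; the last pivot sits in the augmented column, so rank(A) = 2 but rank([A|b]) = 3.
Since the ranks differ, the system is inconsistent.
It has no solutions.

0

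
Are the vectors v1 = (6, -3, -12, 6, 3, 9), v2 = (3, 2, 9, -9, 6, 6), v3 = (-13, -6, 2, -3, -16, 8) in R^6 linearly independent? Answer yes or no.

yes

Form the matrix with these vectors as rows and row reduce.
R2 ← R2 − (1/2)·R1: [0, 7/2, 15, -12, 9/2, 3/2]
R3 ← R3 + (13/6)·R1: [0, -25/2, -24, 10, -19/2, 55/2]
R3 ← R3 + (25/7)·R2: [0, 0, 207/7, -230/7, 46/7, 230/7]
3 nonzero rows, so the 3 vectors span a space of dimension 3.
Since 3 = 3, the vectors are linearly independent.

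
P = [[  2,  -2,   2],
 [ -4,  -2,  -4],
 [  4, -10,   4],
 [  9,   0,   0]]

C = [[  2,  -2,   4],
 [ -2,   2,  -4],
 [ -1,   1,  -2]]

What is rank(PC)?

First compute PC:
[[  6,  -6,  12],
 [  0,   0,   0],
 [ 24, -24,  48],
 [ 18, -18,  36]]
Now row reduce the product.
R3 ← R3 − (4)·R1: [0, 0, 0]
R4 ← R4 − (3)·R1: [0, 0, 0]
1 nonzero row, so rank(PC) = 1.

1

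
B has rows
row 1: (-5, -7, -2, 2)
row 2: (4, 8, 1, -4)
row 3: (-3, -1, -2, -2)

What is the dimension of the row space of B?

2

Row reduce to echelon form.
R2 ← R2 + (4/5)·R1: [0, 12/5, -3/5, -12/5]
R3 ← R3 − (3/5)·R1: [0, 16/5, -4/5, -16/5]
R3 ← R3 − (4/3)·R2: [0, 0, 0, 0]
Echelon form has 2 nonzero rows, so rank(B) = 2.
The row space has dimension equal to the rank: 2.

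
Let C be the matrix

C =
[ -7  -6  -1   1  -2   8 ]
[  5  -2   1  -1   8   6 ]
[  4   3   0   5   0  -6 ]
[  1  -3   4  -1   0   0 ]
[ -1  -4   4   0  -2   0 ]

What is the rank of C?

Row reduce to echelon form.
R2 ← R2 + (5/7)·R1: [0, -44/7, 2/7, -2/7, 46/7, 82/7]
R3 ← R3 + (4/7)·R1: [0, -3/7, -4/7, 39/7, -8/7, -10/7]
R4 ← R4 + (1/7)·R1: [0, -27/7, 27/7, -6/7, -2/7, 8/7]
R5 ← R5 − (1/7)·R1: [0, -22/7, 29/7, -1/7, -12/7, -8/7]
R3 ← R3 − (3/44)·R2: [0, 0, -13/22, 123/22, -35/22, -49/22]
R4 ← R4 − (27/44)·R2: [0, 0, 81/22, -15/22, -95/22, -133/22]
R5 ← R5 − (1/2)·R2: [0, 0, 4, 0, -5, -7]
R4 ← R4 + (81/13)·R3: [0, 0, 0, 444/13, -185/13, -259/13]
R5 ← R5 + (88/13)·R3: [0, 0, 0, 492/13, -205/13, -287/13]
R5 ← R5 − (41/37)·R4: [0, 0, 0, 0, 0, 0]
Echelon form has 4 nonzero rows, so rank(C) = 4.

4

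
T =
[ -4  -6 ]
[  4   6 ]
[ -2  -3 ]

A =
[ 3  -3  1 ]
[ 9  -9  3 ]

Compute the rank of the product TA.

1

First compute TA:
[[-66,  66, -22],
 [ 66, -66,  22],
 [-33,  33, -11]]
Now row reduce the product.
R2 ← R2 + R1: [0, 0, 0]
R3 ← R3 − (1/2)·R1: [0, 0, 0]
1 nonzero row, so rank(TA) = 1.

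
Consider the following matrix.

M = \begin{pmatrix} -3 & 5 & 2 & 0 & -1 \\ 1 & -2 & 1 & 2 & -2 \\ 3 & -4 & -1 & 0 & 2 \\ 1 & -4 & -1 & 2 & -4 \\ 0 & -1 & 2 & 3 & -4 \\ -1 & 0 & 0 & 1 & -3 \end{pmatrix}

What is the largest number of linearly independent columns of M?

3

Row reduce to echelon form.
R2 ← R2 + (1/3)·R1: [0, -1/3, 5/3, 2, -7/3]
R3 ← R3 + R1: [0, 1, 1, 0, 1]
R4 ← R4 + (1/3)·R1: [0, -7/3, -1/3, 2, -13/3]
R6 ← R6 − (1/3)·R1: [0, -5/3, -2/3, 1, -8/3]
R3 ← R3 + (3)·R2: [0, 0, 6, 6, -6]
R4 ← R4 − (7)·R2: [0, 0, -12, -12, 12]
R5 ← R5 − (3)·R2: [0, 0, -3, -3, 3]
R6 ← R6 − (5)·R2: [0, 0, -9, -9, 9]
R4 ← R4 + (2)·R3: [0, 0, 0, 0, 0]
R5 ← R5 + (1/2)·R3: [0, 0, 0, 0, 0]
R6 ← R6 + (3/2)·R3: [0, 0, 0, 0, 0]
Echelon form has 3 nonzero rows, so rank(M) = 3.
The rank gives the maximum number of linearly independent columns: 3.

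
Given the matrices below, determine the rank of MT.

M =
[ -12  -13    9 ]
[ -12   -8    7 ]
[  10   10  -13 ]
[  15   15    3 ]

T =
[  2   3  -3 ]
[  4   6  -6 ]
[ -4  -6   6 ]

1

First compute MT:
[[-112, -168, 168],
 [-84, -126, 126],
 [112, 168, -168],
 [ 78, 117, -117]]
Now row reduce the product.
R2 ← R2 − (3/4)·R1: [0, 0, 0]
R3 ← R3 + R1: [0, 0, 0]
R4 ← R4 + (39/56)·R1: [0, 0, 0]
1 nonzero row, so rank(MT) = 1.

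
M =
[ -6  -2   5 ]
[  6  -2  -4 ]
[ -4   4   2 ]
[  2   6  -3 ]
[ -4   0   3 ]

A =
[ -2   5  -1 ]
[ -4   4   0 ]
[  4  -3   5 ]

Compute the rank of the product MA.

First compute MA:
[[ 40, -53,  31],
 [-20,  34, -26],
 [  0, -10,  14],
 [-40,  43, -17],
 [ 20, -29,  19]]
Now row reduce the product.
R2 ← R2 + (1/2)·R1: [0, 15/2, -21/2]
R4 ← R4 + R1: [0, -10, 14]
R5 ← R5 − (1/2)·R1: [0, -5/2, 7/2]
R3 ← R3 + (4/3)·R2: [0, 0, 0]
R4 ← R4 + (4/3)·R2: [0, 0, 0]
R5 ← R5 + (1/3)·R2: [0, 0, 0]
2 nonzero rows, so rank(MA) = 2.

2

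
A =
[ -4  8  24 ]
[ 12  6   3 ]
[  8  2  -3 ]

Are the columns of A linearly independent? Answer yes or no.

Row reduce A to echelon form.
R2 ← R2 + (3)·R1: [0, 30, 75]
R3 ← R3 + (2)·R1: [0, 18, 45]
R3 ← R3 − (3/5)·R2: [0, 0, 0]
2 pivots among 3 columns.
Only 2 < 3 pivot columns, so the columns are linearly dependent.

no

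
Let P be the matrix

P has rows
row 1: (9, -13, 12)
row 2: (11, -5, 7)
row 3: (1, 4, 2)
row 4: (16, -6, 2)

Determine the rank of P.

3

Row reduce to echelon form.
R2 ← R2 − (11/9)·R1: [0, 98/9, -23/3]
R3 ← R3 − (1/9)·R1: [0, 49/9, 2/3]
R4 ← R4 − (16/9)·R1: [0, 154/9, -58/3]
R3 ← R3 − (1/2)·R2: [0, 0, 9/2]
R4 ← R4 − (11/7)·R2: [0, 0, -51/7]
R4 ← R4 + (34/21)·R3: [0, 0, 0]
Echelon form has 3 nonzero rows, so rank(P) = 3.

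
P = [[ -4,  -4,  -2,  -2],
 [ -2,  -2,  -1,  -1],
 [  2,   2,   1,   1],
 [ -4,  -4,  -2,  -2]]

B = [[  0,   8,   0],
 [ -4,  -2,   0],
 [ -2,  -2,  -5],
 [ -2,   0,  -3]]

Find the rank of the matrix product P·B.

First compute PB:
[[ 24, -20,  16],
 [ 12, -10,   8],
 [-12,  10,  -8],
 [ 24, -20,  16]]
Now row reduce the product.
R2 ← R2 − (1/2)·R1: [0, 0, 0]
R3 ← R3 + (1/2)·R1: [0, 0, 0]
R4 ← R4 − R1: [0, 0, 0]
1 nonzero row, so rank(PB) = 1.

1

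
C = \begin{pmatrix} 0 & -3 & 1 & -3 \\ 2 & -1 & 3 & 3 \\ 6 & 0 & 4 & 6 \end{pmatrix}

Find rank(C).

Row reduce to echelon form.
Swap R1 ↔ R2
R3 ← R3 − (3)·R1: [0, 3, -5, -3]
R3 ← R3 + R2: [0, 0, -4, -6]
Echelon form has 3 nonzero rows, so rank(C) = 3.

3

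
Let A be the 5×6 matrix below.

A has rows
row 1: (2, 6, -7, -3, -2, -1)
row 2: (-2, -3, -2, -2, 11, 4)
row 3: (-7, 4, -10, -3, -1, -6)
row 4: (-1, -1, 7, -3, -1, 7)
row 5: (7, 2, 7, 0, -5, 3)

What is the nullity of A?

Row reduce to echelon form.
R2 ← R2 + R1: [0, 3, -9, -5, 9, 3]
R3 ← R3 + (7/2)·R1: [0, 25, -69/2, -27/2, -8, -19/2]
R4 ← R4 + (1/2)·R1: [0, 2, 7/2, -9/2, -2, 13/2]
R5 ← R5 − (7/2)·R1: [0, -19, 63/2, 21/2, 2, 13/2]
R3 ← R3 − (25/3)·R2: [0, 0, 81/2, 169/6, -83, -69/2]
R4 ← R4 − (2/3)·R2: [0, 0, 19/2, -7/6, -8, 9/2]
R5 ← R5 + (19/3)·R2: [0, 0, -51/2, -127/6, 59, 51/2]
R4 ← R4 − (19/81)·R3: [0, 0, 0, -1889/243, 929/81, 340/27]
R5 ← R5 + (17/27)·R3: [0, 0, 0, -278/81, 182/27, 34/9]
R5 ← R5 − (834/1889)·R4: [0, 0, 0, 0, 3168/1889, -3366/1889]
5 nonzero rows, so rank(A) = 5.
A has 6 columns; by rank–nullity, nullity = 6 − 5 = 1.

1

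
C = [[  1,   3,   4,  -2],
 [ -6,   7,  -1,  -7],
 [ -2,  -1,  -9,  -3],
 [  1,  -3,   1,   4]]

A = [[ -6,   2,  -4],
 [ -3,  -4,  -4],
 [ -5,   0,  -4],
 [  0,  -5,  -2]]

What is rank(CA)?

First compute CA:
[[-35,   0, -28],
 [ 20,  -5,  14],
 [ 60,  15,  54],
 [ -2,  -6,  -4]]
Now row reduce the product.
R2 ← R2 + (4/7)·R1: [0, -5, -2]
R3 ← R3 + (12/7)·R1: [0, 15, 6]
R4 ← R4 − (2/35)·R1: [0, -6, -12/5]
R3 ← R3 + (3)·R2: [0, 0, 0]
R4 ← R4 − (6/5)·R2: [0, 0, 0]
2 nonzero rows, so rank(CA) = 2.

2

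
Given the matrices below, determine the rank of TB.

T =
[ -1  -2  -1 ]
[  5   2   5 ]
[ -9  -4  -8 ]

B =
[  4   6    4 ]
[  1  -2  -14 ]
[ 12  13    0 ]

3

First compute TB:
[[-18, -15,  24],
 [ 82,  91,  -8],
 [-136, -150,  20]]
Now row reduce the product.
R2 ← R2 + (41/9)·R1: [0, 68/3, 304/3]
R3 ← R3 − (68/9)·R1: [0, -110/3, -484/3]
R3 ← R3 + (55/34)·R2: [0, 0, 44/17]
3 nonzero rows, so rank(TB) = 3.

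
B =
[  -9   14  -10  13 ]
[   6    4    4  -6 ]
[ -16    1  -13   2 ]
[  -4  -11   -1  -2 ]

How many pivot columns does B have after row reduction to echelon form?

Row reduce to echelon form.
R2 ← R2 + (2/3)·R1: [0, 40/3, -8/3, 8/3]
R3 ← R3 − (16/9)·R1: [0, -215/9, 43/9, -190/9]
R4 ← R4 − (4/9)·R1: [0, -155/9, 31/9, -70/9]
R3 ← R3 + (43/24)·R2: [0, 0, 0, -49/3]
R4 ← R4 + (31/24)·R2: [0, 0, 0, -13/3]
R4 ← R4 − (13/49)·R3: [0, 0, 0, 0]
Echelon form has 3 nonzero rows, so rank(B) = 3.
Each nonzero row contributes one pivot column: 3 pivot columns.

3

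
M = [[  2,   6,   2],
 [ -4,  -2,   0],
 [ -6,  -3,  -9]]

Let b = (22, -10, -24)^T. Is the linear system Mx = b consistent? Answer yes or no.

Row reduce the augmented matrix [M | b].
R2 ← R2 + (2)·R1: [0, 10, 4, 34]
R3 ← R3 + (3)·R1: [0, 15, -3, 42]
R3 ← R3 − (3/2)·R2: [0, 0, -9, -9]
The echelon form has 3 nonzero rows, and every pivot lies in the first 3 columns, so rank(M) = rank([M|b]) = 3.
The system is consistent.

yes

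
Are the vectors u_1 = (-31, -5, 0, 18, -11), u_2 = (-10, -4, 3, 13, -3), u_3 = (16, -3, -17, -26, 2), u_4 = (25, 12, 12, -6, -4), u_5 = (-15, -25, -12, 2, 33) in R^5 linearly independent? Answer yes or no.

Form the matrix with these vectors as rows and row reduce.
R2 ← R2 − (10/31)·R1: [0, -74/31, 3, 223/31, 17/31]
R3 ← R3 + (16/31)·R1: [0, -173/31, -17, -518/31, -114/31]
R4 ← R4 + (25/31)·R1: [0, 247/31, 12, 264/31, -399/31]
R5 ← R5 − (15/31)·R1: [0, -700/31, -12, -208/31, 1188/31]
R3 ← R3 − (173/74)·R2: [0, 0, -1777/74, -2481/74, -367/74]
R4 ← R4 + (247/74)·R2: [0, 0, 1629/74, 2407/74, -817/74]
R5 ← R5 − (350/37)·R2: [0, 0, -1494/37, -2766/37, 1226/37]
R4 ← R4 + (1629/1777)·R3: [0, 0, 0, 3185/1777, -27698/1777]
R5 ← R5 − (2988/1777)·R3: [0, 0, 0, -32664/1777, 73700/1777]
R5 ← R5 + (32664/3185)·R4: [0, 0, 0, 0, -377036/3185]
5 nonzero rows, so the 5 vectors span a space of dimension 5.
Since 5 = 5, the vectors are linearly independent.

yes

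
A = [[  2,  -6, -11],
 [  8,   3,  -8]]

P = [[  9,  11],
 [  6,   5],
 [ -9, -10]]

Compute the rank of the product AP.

2

First compute AP:
[[ 81, 102],
 [162, 183]]
Now row reduce the product.
R2 ← R2 − (2)·R1: [0, -21]
2 nonzero rows, so rank(AP) = 2.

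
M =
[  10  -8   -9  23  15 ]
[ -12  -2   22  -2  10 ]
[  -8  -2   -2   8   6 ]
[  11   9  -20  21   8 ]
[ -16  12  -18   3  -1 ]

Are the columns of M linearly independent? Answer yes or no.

Row reduce M to echelon form.
R2 ← R2 + (6/5)·R1: [0, -58/5, 56/5, 128/5, 28]
R3 ← R3 + (4/5)·R1: [0, -42/5, -46/5, 132/5, 18]
R4 ← R4 − (11/10)·R1: [0, 89/5, -101/10, -43/10, -17/2]
R5 ← R5 + (8/5)·R1: [0, -4/5, -162/5, 199/5, 23]
R3 ← R3 − (21/29)·R2: [0, 0, -502/29, 228/29, -66/29]
R4 ← R4 + (89/58)·R2: [0, 0, 411/58, 2029/58, 1999/58]
R5 ← R5 − (2/29)·R2: [0, 0, -962/29, 1103/29, 611/29]
R4 ← R4 + (411/1004)·R3: [0, 0, 0, 19177/502, 8417/251]
R5 ← R5 − (481/251)·R3: [0, 0, 0, 5765/251, 6383/251]
R5 ← R5 − (11530/19177)·R4: [0, 0, 0, 0, 101031/19177]
5 pivots among 5 columns.
Every column is a pivot column, so the columns are linearly independent.

yes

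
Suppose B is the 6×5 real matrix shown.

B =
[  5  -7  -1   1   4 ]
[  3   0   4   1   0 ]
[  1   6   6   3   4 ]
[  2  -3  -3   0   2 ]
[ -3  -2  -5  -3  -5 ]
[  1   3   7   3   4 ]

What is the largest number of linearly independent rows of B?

4

Row reduce to echelon form.
R2 ← R2 − (3/5)·R1: [0, 21/5, 23/5, 2/5, -12/5]
R3 ← R3 − (1/5)·R1: [0, 37/5, 31/5, 14/5, 16/5]
R4 ← R4 − (2/5)·R1: [0, -1/5, -13/5, -2/5, 2/5]
R5 ← R5 + (3/5)·R1: [0, -31/5, -28/5, -12/5, -13/5]
R6 ← R6 − (1/5)·R1: [0, 22/5, 36/5, 14/5, 16/5]
R3 ← R3 − (37/21)·R2: [0, 0, -40/21, 44/21, 52/7]
R4 ← R4 + (1/21)·R2: [0, 0, -50/21, -8/21, 2/7]
R5 ← R5 + (31/21)·R2: [0, 0, 25/21, -38/21, -43/7]
R6 ← R6 − (22/21)·R2: [0, 0, 50/21, 50/21, 40/7]
R4 ← R4 − (5/4)·R3: [0, 0, 0, -3, -9]
R5 ← R5 + (5/8)·R3: [0, 0, 0, -1/2, -3/2]
R6 ← R6 + (5/4)·R3: [0, 0, 0, 5, 15]
R5 ← R5 − (1/6)·R4: [0, 0, 0, 0, 0]
R6 ← R6 + (5/3)·R4: [0, 0, 0, 0, 0]
Echelon form has 4 nonzero rows, so rank(B) = 4.
The rank gives the maximum number of linearly independent rows: 4.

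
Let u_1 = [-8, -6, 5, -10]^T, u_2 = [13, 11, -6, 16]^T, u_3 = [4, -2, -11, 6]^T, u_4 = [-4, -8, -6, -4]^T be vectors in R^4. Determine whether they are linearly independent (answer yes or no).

Form the matrix with these vectors as rows and row reduce.
R2 ← R2 + (13/8)·R1: [0, 5/4, 17/8, -1/4]
R3 ← R3 + (1/2)·R1: [0, -5, -17/2, 1]
R4 ← R4 − (1/2)·R1: [0, -5, -17/2, 1]
R3 ← R3 + (4)·R2: [0, 0, 0, 0]
R4 ← R4 + (4)·R2: [0, 0, 0, 0]
2 nonzero rows, so the 4 vectors span a space of dimension 2.
Since 2 < 4, the vectors are linearly dependent.

no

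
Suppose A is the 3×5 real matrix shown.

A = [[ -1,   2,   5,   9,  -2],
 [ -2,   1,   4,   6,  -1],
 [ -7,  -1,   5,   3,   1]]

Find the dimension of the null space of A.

3

Row reduce to echelon form.
R2 ← R2 − (2)·R1: [0, -3, -6, -12, 3]
R3 ← R3 − (7)·R1: [0, -15, -30, -60, 15]
R3 ← R3 − (5)·R2: [0, 0, 0, 0, 0]
2 nonzero rows, so rank(A) = 2.
A has 5 columns; by rank–nullity, nullity = 5 − 2 = 3.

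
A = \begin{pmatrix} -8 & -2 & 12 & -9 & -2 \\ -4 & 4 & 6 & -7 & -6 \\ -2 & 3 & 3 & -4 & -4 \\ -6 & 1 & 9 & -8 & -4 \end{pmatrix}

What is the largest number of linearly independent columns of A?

Row reduce to echelon form.
R2 ← R2 − (1/2)·R1: [0, 5, 0, -5/2, -5]
R3 ← R3 − (1/4)·R1: [0, 7/2, 0, -7/4, -7/2]
R4 ← R4 − (3/4)·R1: [0, 5/2, 0, -5/4, -5/2]
R3 ← R3 − (7/10)·R2: [0, 0, 0, 0, 0]
R4 ← R4 − (1/2)·R2: [0, 0, 0, 0, 0]
Echelon form has 2 nonzero rows, so rank(A) = 2.
The rank gives the maximum number of linearly independent columns: 2.

2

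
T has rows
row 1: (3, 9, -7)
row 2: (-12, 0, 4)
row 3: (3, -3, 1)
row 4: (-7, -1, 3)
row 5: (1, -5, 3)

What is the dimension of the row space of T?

Row reduce to echelon form.
R2 ← R2 + (4)·R1: [0, 36, -24]
R3 ← R3 − R1: [0, -12, 8]
R4 ← R4 + (7/3)·R1: [0, 20, -40/3]
R5 ← R5 − (1/3)·R1: [0, -8, 16/3]
R3 ← R3 + (1/3)·R2: [0, 0, 0]
R4 ← R4 − (5/9)·R2: [0, 0, 0]
R5 ← R5 + (2/9)·R2: [0, 0, 0]
Echelon form has 2 nonzero rows, so rank(T) = 2.
The row space has dimension equal to the rank: 2.

2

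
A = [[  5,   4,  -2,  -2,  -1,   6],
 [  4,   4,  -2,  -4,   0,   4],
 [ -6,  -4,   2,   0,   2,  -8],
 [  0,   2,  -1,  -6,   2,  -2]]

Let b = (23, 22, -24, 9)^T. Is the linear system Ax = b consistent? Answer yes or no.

yes

Row reduce the augmented matrix [A | b].
R2 ← R2 − (4/5)·R1: [0, 4/5, -2/5, -12/5, 4/5, -4/5, 18/5]
R3 ← R3 + (6/5)·R1: [0, 4/5, -2/5, -12/5, 4/5, -4/5, 18/5]
R3 ← R3 − R2: [0, 0, 0, 0, 0, 0, 0]
R4 ← R4 − (5/2)·R2: [0, 0, 0, 0, 0, 0, 0]
The echelon form has 2 nonzero rows, and every pivot lies in the first 6 columns, so rank(A) = rank([A|b]) = 2.
The system is consistent.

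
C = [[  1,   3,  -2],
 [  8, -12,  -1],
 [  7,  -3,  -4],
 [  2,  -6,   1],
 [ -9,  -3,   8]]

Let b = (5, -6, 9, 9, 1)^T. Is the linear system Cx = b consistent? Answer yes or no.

no

Row reduce the augmented matrix [C | b].
R2 ← R2 − (8)·R1: [0, -36, 15, -46]
R3 ← R3 − (7)·R1: [0, -24, 10, -26]
R4 ← R4 − (2)·R1: [0, -12, 5, -1]
R5 ← R5 + (9)·R1: [0, 24, -10, 46]
R3 ← R3 − (2/3)·R2: [0, 0, 0, 14/3]
R4 ← R4 − (1/3)·R2: [0, 0, 0, 43/3]
R5 ← R5 + (2/3)·R2: [0, 0, 0, 46/3]
R4 ← R4 − (43/14)·R3: [0, 0, 0, 0]
R5 ← R5 − (23/7)·R3: [0, 0, 0, 0]
The echelon form has 3 nonzero rows; the last pivot sits in the augmented column, so rank(C) = 2 but rank([C|b]) = 3.
Since the ranks differ, the system is inconsistent.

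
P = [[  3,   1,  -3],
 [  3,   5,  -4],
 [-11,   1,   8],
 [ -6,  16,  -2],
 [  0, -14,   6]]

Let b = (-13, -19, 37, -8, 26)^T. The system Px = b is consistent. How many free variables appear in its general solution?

Row reduce the augmented matrix [P | b].
R2 ← R2 − R1: [0, 4, -1, -6]
R3 ← R3 + (11/3)·R1: [0, 14/3, -3, -32/3]
R4 ← R4 + (2)·R1: [0, 18, -8, -34]
R3 ← R3 − (7/6)·R2: [0, 0, -11/6, -11/3]
R4 ← R4 − (9/2)·R2: [0, 0, -7/2, -7]
R5 ← R5 + (7/2)·R2: [0, 0, 5/2, 5]
R4 ← R4 − (21/11)·R3: [0, 0, 0, 0]
R5 ← R5 + (15/11)·R3: [0, 0, 0, 0]
The echelon form has 3 nonzero rows, and every pivot lies in the first 3 columns, so rank(P) = rank([P|b]) = 3.
The system is consistent.
Free variables = (unknowns) − (rank) = 3 − 3 = 0.

0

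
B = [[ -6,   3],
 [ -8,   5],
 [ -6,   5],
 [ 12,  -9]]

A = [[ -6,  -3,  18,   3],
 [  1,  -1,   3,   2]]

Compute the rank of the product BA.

2

First compute BA:
[[ 39,  15, -99, -12],
 [ 53,  19, -129, -14],
 [ 41,  13, -93,  -8],
 [-81, -27, 189,  18]]
Now row reduce the product.
R2 ← R2 − (53/39)·R1: [0, -18/13, 72/13, 30/13]
R3 ← R3 − (41/39)·R1: [0, -36/13, 144/13, 60/13]
R4 ← R4 + (27/13)·R1: [0, 54/13, -216/13, -90/13]
R3 ← R3 − (2)·R2: [0, 0, 0, 0]
R4 ← R4 + (3)·R2: [0, 0, 0, 0]
2 nonzero rows, so rank(BA) = 2.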